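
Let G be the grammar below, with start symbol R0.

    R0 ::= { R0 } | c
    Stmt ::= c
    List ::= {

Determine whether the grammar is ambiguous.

Unambiguous

Only R0 is reachable from R0; ignoring the rest: L(R0) is { openⁿ atom closeⁿ : n ≥ 0 }. The bracket depth fixes n, and the derivation is forced at every step.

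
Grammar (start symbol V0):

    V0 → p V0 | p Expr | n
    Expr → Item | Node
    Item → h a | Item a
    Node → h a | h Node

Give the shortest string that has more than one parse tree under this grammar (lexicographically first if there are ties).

p h a

length 1: no string has ≥2 trees
length 2: no string has ≥2 trees
length 3: p h a has 2 parse trees

Two derivations of p h a:
  V0 ⇒ p Expr ⇒ p Item ⇒ p h a
  V0 ⇒ p Expr ⇒ p Node ⇒ p h a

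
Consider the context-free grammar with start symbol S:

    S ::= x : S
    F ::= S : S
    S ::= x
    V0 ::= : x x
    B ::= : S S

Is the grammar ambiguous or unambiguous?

Unambiguous

(B, V0, F are unreachable from S, so their rules don't affect L(S).) The reachable grammar is A → atom sep A | atom. Each atom is followed by either the separator (recurse) or end-of-string (stop) — no choice point.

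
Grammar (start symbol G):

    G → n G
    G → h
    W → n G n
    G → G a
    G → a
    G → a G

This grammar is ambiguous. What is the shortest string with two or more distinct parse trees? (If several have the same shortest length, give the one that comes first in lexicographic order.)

length 1: no string has ≥2 trees
length 2: a a has 2 parse trees

Two derivations of a a:
  G ⇒ G a ⇒ a a
  G ⇒ a G ⇒ a a

a a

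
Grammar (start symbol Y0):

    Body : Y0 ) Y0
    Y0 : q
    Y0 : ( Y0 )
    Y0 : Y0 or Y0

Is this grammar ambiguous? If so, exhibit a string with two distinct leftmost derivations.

Ambiguous

Witness: q or q or q

Derivation 1: Y0 ⇒ Y0 or Y0 ⇒ q or Y0 ⇒ q or Y0 or Y0 ⇒ q or q or Y0 ⇒ q or q or q
Derivation 2: Y0 ⇒ Y0 or Y0 ⇒ Y0 or Y0 or Y0 ⇒ q or Y0 or Y0 ⇒ q or q or Y0 ⇒ q or q or q

Two distinct leftmost derivations for the same string.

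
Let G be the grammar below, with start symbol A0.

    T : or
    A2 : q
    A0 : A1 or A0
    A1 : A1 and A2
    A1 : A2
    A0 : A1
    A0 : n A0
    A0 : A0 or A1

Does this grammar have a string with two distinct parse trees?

Ambiguous

Witness: q or q

Derivation 1: A0 ⇒ A1 or A0 ⇒ A2 or A0 ⇒ q or A0 ⇒ q or A1 ⇒ q or A2 ⇒ q or q
Derivation 2: A0 ⇒ A0 or A1 ⇒ A1 or A1 ⇒ A2 or A1 ⇒ q or A1 ⇒ q or A2 ⇒ q or q

Two distinct leftmost derivations for the same string.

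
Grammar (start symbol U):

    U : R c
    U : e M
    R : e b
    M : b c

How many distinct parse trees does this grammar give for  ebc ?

2

Parse trees for ebc:
  [U [R e b] c]
  [U e [M b c]]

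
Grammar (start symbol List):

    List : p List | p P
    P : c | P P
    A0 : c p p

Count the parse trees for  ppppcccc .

5

Parse trees for ppppcccc:
  [List p [List p [List p [List p [P [P c] [P [P c] [P [P c] [P c]]]]]]]]
  [List p [List p [List p [List p [P [P c] [P [P [P c] [P c]] [P c]]]]]]]
  [List p [List p [List p [List p [P [P [P c] [P c]] [P [P c] [P c]]]]]]]
  [List p [List p [List p [List p [P [P [P c] [P [P c] [P c]]] [P c]]]]]]
  [List p [List p [List p [List p [P [P [P [P c] [P c]] [P c]] [P c]]]]]]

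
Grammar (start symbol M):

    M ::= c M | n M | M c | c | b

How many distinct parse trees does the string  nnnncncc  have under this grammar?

Parse trees for nnnncncc:
  [M n [M n [M n [M n [M c [M n [M c [M c]]]]]]]]
  [M n [M n [M n [M n [M c [M n [M [M c] c]]]]]]]
  [M n [M n [M n [M n [M c [M [M n [M c]] c]]]]]]
  [M n [M n [M n [M n [M [M c [M n [M c]]] c]]]]]
  [M n [M n [M n [M [M n [M c [M n [M c]]]] c]]]]
  [M n [M n [M [M n [M n [M c [M n [M c]]]]] c]]]
  [M n [M [M n [M n [M n [M c [M n [M c]]]]]] c]]
  [M [M n [M n [M n [M n [M c [M n [M c]]]]]]] c]

8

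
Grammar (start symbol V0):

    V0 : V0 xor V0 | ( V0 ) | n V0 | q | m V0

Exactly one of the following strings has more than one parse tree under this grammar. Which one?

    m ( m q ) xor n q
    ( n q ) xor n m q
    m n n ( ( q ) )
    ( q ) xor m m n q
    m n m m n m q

m ( m q ) xor n q

m ( m q ) xor n q: 2 trees
( n q ) xor n m q: 1 tree
m n n ( ( q ) ): 1 tree
( q ) xor m m n q: 1 tree
m n m m n m q: 1 tree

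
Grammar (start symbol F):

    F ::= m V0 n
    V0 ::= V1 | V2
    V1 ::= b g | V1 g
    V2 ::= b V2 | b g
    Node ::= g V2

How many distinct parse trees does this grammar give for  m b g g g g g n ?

Parse trees for m b g g g g g n:
  [F m [V0 [V1 [V1 [V1 [V1 [V1 b g] g] g] g] g]] n]

1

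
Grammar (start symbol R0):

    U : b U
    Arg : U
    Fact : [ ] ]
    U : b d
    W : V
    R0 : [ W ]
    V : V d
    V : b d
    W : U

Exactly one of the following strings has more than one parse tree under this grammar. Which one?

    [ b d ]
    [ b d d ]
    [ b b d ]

[ b d ]

[ b d ]: 2 trees
[ b d d ]: 1 tree
[ b b d ]: 1 tree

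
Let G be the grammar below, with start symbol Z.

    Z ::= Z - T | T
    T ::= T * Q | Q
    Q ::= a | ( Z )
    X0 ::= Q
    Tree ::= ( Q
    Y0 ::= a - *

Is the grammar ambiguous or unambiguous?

Unambiguous

Only Z, T, Q are reachable from Z; ignoring the rest: Z → Z - T | T  ;  T → T * Q | Q  — a left-associative chain with Q at the bottom. Each string factors uniquely by precedence.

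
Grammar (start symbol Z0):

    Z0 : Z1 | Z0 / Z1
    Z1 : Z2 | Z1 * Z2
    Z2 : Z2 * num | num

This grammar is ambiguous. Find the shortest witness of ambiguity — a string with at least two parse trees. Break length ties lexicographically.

num * num

length 1: no string has ≥2 trees
length 3: num * num has 2 parse trees

Two derivations of num * num:
  Z0 ⇒ Z1 ⇒ Z2 ⇒ Z2 * num ⇒ num * num
  Z0 ⇒ Z1 ⇒ Z1 * Z2 ⇒ Z2 * Z2 ⇒ num * Z2 ⇒ num * num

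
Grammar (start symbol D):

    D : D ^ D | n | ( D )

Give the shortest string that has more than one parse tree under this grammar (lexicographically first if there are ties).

length 1: no string has ≥2 trees
length 3: no string has ≥2 trees
length 5: n ^ n ^ n has 2 parse trees

Two derivations of n ^ n ^ n:
  D ⇒ D ^ D ⇒ D ^ D ^ D ⇒ n ^ D ^ D ⇒ n ^ n ^ D ⇒ n ^ n ^ n
  D ⇒ D ^ D ⇒ n ^ D ⇒ n ^ D ^ D ⇒ n ^ n ^ D ⇒ n ^ n ^ n

n ^ n ^ n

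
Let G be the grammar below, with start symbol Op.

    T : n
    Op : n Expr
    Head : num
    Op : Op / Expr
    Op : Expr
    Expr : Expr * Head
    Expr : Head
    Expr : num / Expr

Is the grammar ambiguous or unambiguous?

Witness: num / num

Derivation 1: Op ⇒ Op / Expr ⇒ Expr / Expr ⇒ Head / Expr ⇒ num / Expr ⇒ num / Head ⇒ num / num
Derivation 2: Op ⇒ Expr ⇒ num / Expr ⇒ num / Head ⇒ num / num

Two distinct leftmost derivations for the same string.

Ambiguous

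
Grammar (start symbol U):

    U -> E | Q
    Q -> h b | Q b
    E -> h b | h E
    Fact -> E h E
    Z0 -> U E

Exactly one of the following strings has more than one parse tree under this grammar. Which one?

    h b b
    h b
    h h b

h b b: 1 tree
h b: 2 trees
h h b: 1 tree

h b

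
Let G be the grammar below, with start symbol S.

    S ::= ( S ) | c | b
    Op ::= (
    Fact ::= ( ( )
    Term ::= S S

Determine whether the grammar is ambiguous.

Unambiguous

Only S is reachable from S; ignoring the rest: Each string is a nest of matched brackets around a single atom. An opening bracket forces the recursive rule; an atom forces the base rule.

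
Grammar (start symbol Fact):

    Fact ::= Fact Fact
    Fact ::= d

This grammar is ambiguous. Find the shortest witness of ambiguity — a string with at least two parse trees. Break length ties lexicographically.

d d d

length 1: no string has ≥2 trees
length 2: no string has ≥2 trees
length 3: d d d has 2 parse trees

Two derivations of d d d:
  Fact ⇒ Fact Fact ⇒ Fact Fact Fact ⇒ d Fact Fact ⇒ d d Fact ⇒ d d d
  Fact ⇒ Fact Fact ⇒ d Fact ⇒ d Fact Fact ⇒ d d Fact ⇒ d d d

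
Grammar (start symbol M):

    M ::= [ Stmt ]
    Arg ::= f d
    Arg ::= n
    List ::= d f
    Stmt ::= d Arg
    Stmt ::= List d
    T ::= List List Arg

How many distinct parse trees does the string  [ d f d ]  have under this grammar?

2

Parse trees for [ d f d ]:
  [M [ [Stmt d [Arg f d]] ]]
  [M [ [Stmt [List d f] d] ]]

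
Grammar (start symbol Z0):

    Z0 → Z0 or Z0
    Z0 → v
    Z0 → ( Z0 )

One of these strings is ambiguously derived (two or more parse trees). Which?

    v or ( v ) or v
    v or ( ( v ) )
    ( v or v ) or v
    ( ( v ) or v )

v or ( v ) or v: 2 trees
v or ( ( v ) ): 1 tree
( v or v ) or v: 1 tree
( ( v ) or v ): 1 tree

v or ( v ) or v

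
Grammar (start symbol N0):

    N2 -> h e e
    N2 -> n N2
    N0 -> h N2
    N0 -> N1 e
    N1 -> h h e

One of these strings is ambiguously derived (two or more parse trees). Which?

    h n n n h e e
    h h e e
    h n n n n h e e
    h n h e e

h h e e

h n n n h e e: 1 tree
h h e e: 2 trees
h n n n n h e e: 1 tree
h n h e e: 1 tree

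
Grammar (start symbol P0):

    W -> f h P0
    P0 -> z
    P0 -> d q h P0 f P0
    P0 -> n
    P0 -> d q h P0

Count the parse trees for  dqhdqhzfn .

Parse trees for dqhdqhzfn:
  [P0 d q h [P0 d q h [P0 z]] f [P0 n]]
  [P0 d q h [P0 d q h [P0 z] f [P0 n]]]

2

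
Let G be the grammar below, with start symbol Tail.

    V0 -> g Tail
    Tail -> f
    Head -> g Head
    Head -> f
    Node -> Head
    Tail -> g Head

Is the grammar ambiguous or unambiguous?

Only Tail, Head are reachable from Tail; ignoring the rest: Each reachable nonterminal has at most one production per leading terminal, and all productions are right-linear; the derivation is determined token-by-token.

Unambiguous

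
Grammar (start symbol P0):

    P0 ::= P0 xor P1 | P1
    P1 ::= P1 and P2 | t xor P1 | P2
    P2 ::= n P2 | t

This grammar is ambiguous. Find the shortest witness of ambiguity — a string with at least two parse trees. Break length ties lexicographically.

length 1: no string has ≥2 trees
length 2: no string has ≥2 trees
length 3: t xor t has 2 parse trees

Two derivations of t xor t:
  P0 ⇒ P0 xor P1 ⇒ P1 xor P1 ⇒ P2 xor P1 ⇒ t xor P1 ⇒ t xor P2 ⇒ t xor t
  P0 ⇒ P1 ⇒ t xor P1 ⇒ t xor P2 ⇒ t xor t

t xor t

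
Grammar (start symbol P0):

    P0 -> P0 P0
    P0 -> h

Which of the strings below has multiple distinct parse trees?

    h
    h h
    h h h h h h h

h h h h h h h

h: 1 tree
h h: 1 tree
h h h h h h h: 132 trees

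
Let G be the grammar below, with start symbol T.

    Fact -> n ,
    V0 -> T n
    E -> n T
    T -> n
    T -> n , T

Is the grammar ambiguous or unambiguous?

(E, V0, Fact are unreachable from T, so their rules don't affect L(T).) The reachable grammar is A → atom sep A | atom. Each atom is followed by either the separator (recurse) or end-of-string (stop) — no choice point.

Unambiguous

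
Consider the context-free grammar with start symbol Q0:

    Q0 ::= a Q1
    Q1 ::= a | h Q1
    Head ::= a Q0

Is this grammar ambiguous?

Unambiguous

Only Q0, Q1 are reachable from Q0; ignoring the rest: Each reachable nonterminal has at most one production per leading terminal, and all productions are right-linear; the derivation is determined token-by-token.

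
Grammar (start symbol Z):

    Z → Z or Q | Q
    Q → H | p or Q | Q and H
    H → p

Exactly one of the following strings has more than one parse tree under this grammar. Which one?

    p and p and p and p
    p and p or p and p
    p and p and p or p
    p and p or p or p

p and p and p and p: 1 tree
p and p or p and p: 1 tree
p and p and p or p: 1 tree
p and p or p or p: 2 trees

p and p or p or p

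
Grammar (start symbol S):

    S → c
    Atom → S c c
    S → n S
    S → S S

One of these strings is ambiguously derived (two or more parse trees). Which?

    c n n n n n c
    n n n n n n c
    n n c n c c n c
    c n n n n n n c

c n n n n n c: 1 tree
n n n n n n c: 1 tree
n n c n c c n c: 43 trees
c n n n n n n c: 1 tree

n n c n c c n c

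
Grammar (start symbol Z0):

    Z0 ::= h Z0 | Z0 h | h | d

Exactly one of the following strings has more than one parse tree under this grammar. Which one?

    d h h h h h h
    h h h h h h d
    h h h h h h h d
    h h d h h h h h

h h d h h h h h

d h h h h h h: 1 tree
h h h h h h d: 1 tree
h h h h h h h d: 1 tree
h h d h h h h h: 21 trees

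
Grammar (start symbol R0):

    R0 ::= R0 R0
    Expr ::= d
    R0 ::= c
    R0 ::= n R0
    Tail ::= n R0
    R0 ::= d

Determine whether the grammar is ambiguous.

Witness: c c c

Derivation 1: R0 ⇒ R0 R0 ⇒ R0 R0 R0 ⇒ c R0 R0 ⇒ c c R0 ⇒ c c c
Derivation 2: R0 ⇒ R0 R0 ⇒ c R0 ⇒ c R0 R0 ⇒ c c R0 ⇒ c c c

Two distinct leftmost derivations for the same string.

Ambiguous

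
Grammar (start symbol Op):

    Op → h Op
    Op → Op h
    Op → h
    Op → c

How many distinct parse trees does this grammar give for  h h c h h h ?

Parse trees for h h c h h h (showing first 6 of 10):
  [Op h [Op h [Op [Op [Op [Op c] h] h] h]]]
  [Op h [Op [Op h [Op [Op [Op c] h] h]] h]]
  [Op h [Op [Op [Op h [Op [Op c] h]] h] h]]
  [Op h [Op [Op [Op [Op h [Op c]] h] h] h]]
  [Op [Op h [Op h [Op [Op [Op c] h] h]]] h]
  [Op [Op h [Op [Op h [Op [Op c] h]] h]] h]

10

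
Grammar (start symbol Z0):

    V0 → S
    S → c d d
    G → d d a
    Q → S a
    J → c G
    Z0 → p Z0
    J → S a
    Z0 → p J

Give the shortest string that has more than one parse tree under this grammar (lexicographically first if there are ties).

length 5: p c d d a has 2 parse trees

Two derivations of p c d d a:
  Z0 ⇒ p J ⇒ p c G ⇒ p c d d a
  Z0 ⇒ p J ⇒ p S a ⇒ p c d d a

p c d d a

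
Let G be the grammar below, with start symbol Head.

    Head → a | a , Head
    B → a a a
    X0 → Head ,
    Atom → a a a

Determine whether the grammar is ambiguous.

Unambiguous

(B, X0, Atom are unreachable from Head, so their rules don't affect L(Head).) Right-recursive list with a separator: after each atom, whether the separator follows determines the rule. One parse per string.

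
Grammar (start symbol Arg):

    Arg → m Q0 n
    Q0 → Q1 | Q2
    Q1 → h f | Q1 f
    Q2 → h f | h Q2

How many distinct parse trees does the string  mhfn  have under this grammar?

2

Parse trees for mhfn:
  [Arg m [Q0 [Q1 h f]] n]
  [Arg m [Q0 [Q2 h f]] n]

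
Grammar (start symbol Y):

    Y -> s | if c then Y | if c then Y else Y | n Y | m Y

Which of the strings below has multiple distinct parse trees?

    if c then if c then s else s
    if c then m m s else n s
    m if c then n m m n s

if c then if c then s else s

if c then if c then s else s: 2 trees
if c then m m s else n s: 1 tree
m if c then n m m n s: 1 tree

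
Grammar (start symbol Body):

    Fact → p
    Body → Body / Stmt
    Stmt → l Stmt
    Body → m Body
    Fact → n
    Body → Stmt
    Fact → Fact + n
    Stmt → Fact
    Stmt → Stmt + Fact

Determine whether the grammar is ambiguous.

Ambiguous

Witness: n + n

Derivation 1: Body ⇒ Stmt ⇒ Fact ⇒ Fact + n ⇒ n + n
Derivation 2: Body ⇒ Stmt ⇒ Stmt + Fact ⇒ Fact + Fact ⇒ n + Fact ⇒ n + n

Two distinct leftmost derivations for the same string.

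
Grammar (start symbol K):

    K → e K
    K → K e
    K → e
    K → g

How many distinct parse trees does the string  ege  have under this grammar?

Parse trees for ege:
  [K e [K [K g] e]]
  [K [K e [K g]] e]

2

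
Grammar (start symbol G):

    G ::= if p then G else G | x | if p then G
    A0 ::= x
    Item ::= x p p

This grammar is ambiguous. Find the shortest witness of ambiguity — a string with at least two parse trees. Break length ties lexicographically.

if p then if p then x else x

length 1: no string has ≥2 trees
length 4: no string has ≥2 trees
length 6: no string has ≥2 trees
length 7: no string has ≥2 trees
length 9: if p then if p then x else x has 2 parse trees

Two derivations of if p then if p then x else x:
  G ⇒ if p then G else G ⇒ if p then if p then G else G ⇒ if p then if p then x else G ⇒ if p then if p then x else x
  G ⇒ if p then G ⇒ if p then if p then G else G ⇒ if p then if p then x else G ⇒ if p then if p then x else x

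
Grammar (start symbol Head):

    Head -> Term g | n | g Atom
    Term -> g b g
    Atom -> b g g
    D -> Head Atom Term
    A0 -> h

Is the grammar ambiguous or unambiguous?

Witness: g b g g

Derivation 1: Head ⇒ Term g ⇒ g b g g
Derivation 2: Head ⇒ g Atom ⇒ g b g g

Two distinct leftmost derivations for the same string.

Ambiguous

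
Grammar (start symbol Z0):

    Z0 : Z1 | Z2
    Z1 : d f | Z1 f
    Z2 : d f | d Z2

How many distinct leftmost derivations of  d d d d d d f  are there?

Parse trees for d d d d d d f:
  [Z0 [Z2 d [Z2 d [Z2 d [Z2 d [Z2 d [Z2 d f]]]]]]]

1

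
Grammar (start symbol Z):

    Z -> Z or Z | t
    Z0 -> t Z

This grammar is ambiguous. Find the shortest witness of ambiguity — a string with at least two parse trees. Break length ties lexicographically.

t or t or t

length 1: no string has ≥2 trees
length 3: no string has ≥2 trees
length 5: t or t or t has 2 parse trees

Two derivations of t or t or t:
  Z ⇒ Z or Z ⇒ Z or Z or Z ⇒ t or Z or Z ⇒ t or t or Z ⇒ t or t or t
  Z ⇒ Z or Z ⇒ t or Z ⇒ t or Z or Z ⇒ t or t or Z ⇒ t or t or t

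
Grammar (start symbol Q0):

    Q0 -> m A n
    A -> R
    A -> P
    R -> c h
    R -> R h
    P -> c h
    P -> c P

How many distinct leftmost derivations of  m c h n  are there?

2

Parse trees for m c h n:
  [Q0 m [A [R c h]] n]
  [Q0 m [A [P c h]] n]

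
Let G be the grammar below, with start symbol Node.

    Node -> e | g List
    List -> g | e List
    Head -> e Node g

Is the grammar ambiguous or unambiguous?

Unambiguous

Only Node, List are reachable from Node; ignoring the rest: The reachable rules are right-linear with at most one rule per (nonterminal, next-terminal) pair. Each input token forces the next rule, so parsing is deterministic.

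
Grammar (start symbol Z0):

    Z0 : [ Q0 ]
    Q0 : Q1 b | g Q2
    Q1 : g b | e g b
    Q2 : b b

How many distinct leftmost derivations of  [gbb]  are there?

Parse trees for [gbb]:
  [Z0 [ [Q0 [Q1 g b] b] ]]
  [Z0 [ [Q0 g [Q2 b b]] ]]

2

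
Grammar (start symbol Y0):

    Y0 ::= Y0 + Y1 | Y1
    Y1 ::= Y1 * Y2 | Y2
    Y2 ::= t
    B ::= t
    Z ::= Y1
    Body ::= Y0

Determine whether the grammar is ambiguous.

Unambiguous

Only Y0, Y1, Y2 are reachable from Y0; ignoring the rest: This is a standard precedence ladder (Y0 over Y1 over Y2), with each level left-recursive on its own operator ('+' at Y0, '*' at Y1). That structure is LR(1), hence unambiguous.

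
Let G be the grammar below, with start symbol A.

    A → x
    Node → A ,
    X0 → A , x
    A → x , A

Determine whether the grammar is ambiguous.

Only A is reachable from A; ignoring the rest: The reachable grammar is A → atom sep A | atom. Each atom is followed by either the separator (recurse) or end-of-string (stop) — no choice point.

Unambiguous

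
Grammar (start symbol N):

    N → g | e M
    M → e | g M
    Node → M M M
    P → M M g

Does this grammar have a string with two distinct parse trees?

Unambiguous

(Node, P are unreachable from N, so their rules don't affect L(N).) Each reachable nonterminal has at most one production per leading terminal, and all productions are right-linear; the derivation is determined token-by-token.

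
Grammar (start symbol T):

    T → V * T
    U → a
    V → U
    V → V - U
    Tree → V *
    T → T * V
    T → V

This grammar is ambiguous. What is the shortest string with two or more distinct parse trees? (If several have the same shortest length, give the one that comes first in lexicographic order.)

length 1: no string has ≥2 trees
length 3: a * a has 2 parse trees

Two derivations of a * a:
  T ⇒ V * T ⇒ U * T ⇒ a * T ⇒ a * V ⇒ a * U ⇒ a * a
  T ⇒ T * V ⇒ V * V ⇒ U * V ⇒ a * V ⇒ a * U ⇒ a * a

a * a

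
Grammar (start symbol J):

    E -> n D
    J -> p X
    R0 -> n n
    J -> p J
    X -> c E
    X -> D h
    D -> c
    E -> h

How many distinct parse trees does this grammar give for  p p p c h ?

Parse trees for p p p c h:
  [J p [J p [J p [X c [E h]]]]]
  [J p [J p [J p [X [D c] h]]]]

2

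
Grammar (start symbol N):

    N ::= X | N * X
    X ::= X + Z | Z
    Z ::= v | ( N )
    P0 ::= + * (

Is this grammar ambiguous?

Only N, X, Z are reachable from N; ignoring the rest: N → N * X | X  ;  X → X + Z | Z  — a left-associative chain with Z at the bottom. Each string factors uniquely by precedence.

Unambiguous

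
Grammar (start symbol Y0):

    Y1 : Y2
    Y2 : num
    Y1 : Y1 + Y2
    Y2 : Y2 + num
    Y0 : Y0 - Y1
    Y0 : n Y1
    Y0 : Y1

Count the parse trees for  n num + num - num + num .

Parse trees for n num + num - num + num:
  [Y0 [Y0 n [Y1 [Y2 [Y2 num] + num]]] - [Y1 [Y2 [Y2 num] + num]]]
  [Y0 [Y0 n [Y1 [Y2 [Y2 num] + num]]] - [Y1 [Y1 [Y2 num]] + [Y2 num]]]
  [Y0 [Y0 n [Y1 [Y1 [Y2 num]] + [Y2 num]]] - [Y1 [Y2 [Y2 num] + num]]]
  [Y0 [Y0 n [Y1 [Y1 [Y2 num]] + [Y2 num]]] - [Y1 [Y1 [Y2 num]] + [Y2 num]]]

4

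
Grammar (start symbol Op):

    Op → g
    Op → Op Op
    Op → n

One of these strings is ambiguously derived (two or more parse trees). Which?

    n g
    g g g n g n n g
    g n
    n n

g g g n g n n g

n g: 1 tree
g g g n g n n g: 429 trees
g n: 1 tree
n n: 1 tree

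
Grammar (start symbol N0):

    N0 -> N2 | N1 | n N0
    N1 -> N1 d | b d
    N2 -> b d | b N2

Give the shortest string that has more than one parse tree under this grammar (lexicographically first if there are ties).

b d

length 2: b d has 2 parse trees

Two derivations of b d:
  N0 ⇒ N2 ⇒ b d
  N0 ⇒ N1 ⇒ b d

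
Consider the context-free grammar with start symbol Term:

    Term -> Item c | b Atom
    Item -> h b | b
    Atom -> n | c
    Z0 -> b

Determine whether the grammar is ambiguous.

Ambiguous

Witness: b c

Derivation 1: Term ⇒ Item c ⇒ b c
Derivation 2: Term ⇒ b Atom ⇒ b c

Two distinct leftmost derivations for the same string.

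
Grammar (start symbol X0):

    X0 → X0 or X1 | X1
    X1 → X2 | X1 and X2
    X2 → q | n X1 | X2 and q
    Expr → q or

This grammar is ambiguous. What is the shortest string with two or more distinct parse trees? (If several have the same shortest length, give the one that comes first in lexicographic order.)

length 1: no string has ≥2 trees
length 2: no string has ≥2 trees
length 3: q and q has 2 parse trees

Two derivations of q and q:
  X0 ⇒ X1 ⇒ X2 ⇒ X2 and q ⇒ q and q
  X0 ⇒ X1 ⇒ X1 and X2 ⇒ X2 and X2 ⇒ q and X2 ⇒ q and q

q and q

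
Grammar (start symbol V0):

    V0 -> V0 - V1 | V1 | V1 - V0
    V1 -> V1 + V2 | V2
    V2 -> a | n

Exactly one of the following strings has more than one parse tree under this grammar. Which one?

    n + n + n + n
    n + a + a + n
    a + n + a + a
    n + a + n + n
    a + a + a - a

n + n + n + n: 1 tree
n + a + a + n: 1 tree
a + n + a + a: 1 tree
n + a + n + n: 1 tree
a + a + a - a: 2 trees

a + a + a - a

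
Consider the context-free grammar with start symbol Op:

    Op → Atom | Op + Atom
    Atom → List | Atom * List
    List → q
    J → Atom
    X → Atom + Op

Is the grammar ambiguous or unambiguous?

(J, X are unreachable from Op, so their rules don't affect L(Op).) This is a standard precedence ladder (Op over Atom over List), with each level left-recursive on its own operator ('+' at Op, '*' at Atom). That structure is LR(1), hence unambiguous.

Unambiguous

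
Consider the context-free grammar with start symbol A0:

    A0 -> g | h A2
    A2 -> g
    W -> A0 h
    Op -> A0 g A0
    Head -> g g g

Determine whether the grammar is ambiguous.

Only A0, A2 are reachable from A0; ignoring the rest: The reachable rules are right-linear with at most one rule per (nonterminal, next-terminal) pair. Each input token forces the next rule, so parsing is deterministic.

Unambiguous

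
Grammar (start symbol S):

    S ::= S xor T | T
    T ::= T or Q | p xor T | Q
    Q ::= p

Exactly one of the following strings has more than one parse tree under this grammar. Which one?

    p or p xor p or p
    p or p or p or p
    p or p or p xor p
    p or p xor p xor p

p or p xor p xor p

p or p xor p or p: 1 tree
p or p or p or p: 1 tree
p or p or p xor p: 1 tree
p or p xor p xor p: 2 trees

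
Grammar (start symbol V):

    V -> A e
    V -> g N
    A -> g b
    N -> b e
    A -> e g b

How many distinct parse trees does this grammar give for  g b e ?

2

Parse trees for g b e:
  [V [A g b] e]
  [V g [N b e]]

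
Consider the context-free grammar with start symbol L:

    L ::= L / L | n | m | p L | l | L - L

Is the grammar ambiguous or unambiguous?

Ambiguous

Witness: p l - l

Derivation 1: L ⇒ p L ⇒ p L - L ⇒ p l - L ⇒ p l - l
Derivation 2: L ⇒ L - L ⇒ p L - L ⇒ p l - L ⇒ p l - l

Two distinct leftmost derivations for the same string.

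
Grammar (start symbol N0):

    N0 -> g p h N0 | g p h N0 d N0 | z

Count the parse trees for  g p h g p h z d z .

Parse trees for g p h g p h z d z:
  [N0 g p h [N0 g p h [N0 z] d [N0 z]]]
  [N0 g p h [N0 g p h [N0 z]] d [N0 z]]

2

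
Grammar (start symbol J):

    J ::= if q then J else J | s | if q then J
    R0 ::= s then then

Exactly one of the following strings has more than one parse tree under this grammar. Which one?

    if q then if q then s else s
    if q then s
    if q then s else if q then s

if q then if q then s else s

if q then if q then s else s: 2 trees
if q then s: 1 tree
if q then s else if q then s: 1 tree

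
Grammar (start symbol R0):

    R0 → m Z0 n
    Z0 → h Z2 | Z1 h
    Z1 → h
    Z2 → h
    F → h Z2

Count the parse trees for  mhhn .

Parse trees for mhhn:
  [R0 m [Z0 h [Z2 h]] n]
  [R0 m [Z0 [Z1 h] h] n]

2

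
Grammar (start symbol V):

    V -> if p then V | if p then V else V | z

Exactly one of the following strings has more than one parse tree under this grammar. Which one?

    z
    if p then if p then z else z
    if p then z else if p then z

z: 1 tree
if p then if p then z else z: 2 trees
if p then z else if p then z: 1 tree

if p then if p then z else z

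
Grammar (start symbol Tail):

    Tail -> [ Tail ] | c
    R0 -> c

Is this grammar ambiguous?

Only Tail is reachable from Tail; ignoring the rest: Each string is a nest of matched brackets around a single atom. An opening bracket forces the recursive rule; an atom forces the base rule.

Unambiguous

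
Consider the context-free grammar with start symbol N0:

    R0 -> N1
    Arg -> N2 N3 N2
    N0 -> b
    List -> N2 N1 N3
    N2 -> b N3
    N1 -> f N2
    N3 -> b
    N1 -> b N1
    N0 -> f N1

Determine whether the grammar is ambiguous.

Unambiguous

(R0, Arg, List are unreachable from N0, so their rules don't affect L(N0).) Restricted to the reachable nonterminals, every rule has the form A → t or A → t B, and no two rules for the same A share a first terminal. The grammar encodes a DFA — one run per string.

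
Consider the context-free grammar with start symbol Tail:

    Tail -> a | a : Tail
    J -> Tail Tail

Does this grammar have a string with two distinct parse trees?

Only Tail is reachable from Tail; ignoring the rest: Right-recursive list with a separator: after each atom, whether the separator follows determines the rule. One parse per string.

Unambiguous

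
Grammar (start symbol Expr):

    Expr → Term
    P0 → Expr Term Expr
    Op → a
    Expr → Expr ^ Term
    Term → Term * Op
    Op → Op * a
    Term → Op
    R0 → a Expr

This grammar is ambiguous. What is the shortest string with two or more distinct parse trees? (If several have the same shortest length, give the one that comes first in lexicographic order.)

a * a

length 1: no string has ≥2 trees
length 3: a * a has 2 parse trees

Two derivations of a * a:
  Expr ⇒ Term ⇒ Term * Op ⇒ Op * Op ⇒ a * Op ⇒ a * a
  Expr ⇒ Term ⇒ Op ⇒ Op * a ⇒ a * a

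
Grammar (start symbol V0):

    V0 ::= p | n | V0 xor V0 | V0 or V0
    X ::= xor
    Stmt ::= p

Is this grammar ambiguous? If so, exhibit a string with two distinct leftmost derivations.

Ambiguous

Witness: n or n or n

Derivation 1: V0 ⇒ V0 or V0 ⇒ n or V0 ⇒ n or V0 or V0 ⇒ n or n or V0 ⇒ n or n or n
Derivation 2: V0 ⇒ V0 or V0 ⇒ V0 or V0 or V0 ⇒ n or V0 or V0 ⇒ n or n or V0 ⇒ n or n or n

Two distinct leftmost derivations for the same string.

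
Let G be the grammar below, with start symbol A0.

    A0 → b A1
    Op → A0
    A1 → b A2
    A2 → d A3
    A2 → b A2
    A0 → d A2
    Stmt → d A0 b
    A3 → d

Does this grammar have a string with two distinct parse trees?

Unambiguous

Only A0, A1, A2, A3 are reachable from A0; ignoring the rest: The reachable rules are right-linear with at most one rule per (nonterminal, next-terminal) pair. Each input token forces the next rule, so parsing is deterministic.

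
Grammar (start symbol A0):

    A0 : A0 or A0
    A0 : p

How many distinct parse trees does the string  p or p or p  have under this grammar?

Parse trees for p or p or p:
  [A0 [A0 p] or [A0 [A0 p] or [A0 p]]]
  [A0 [A0 [A0 p] or [A0 p]] or [A0 p]]

2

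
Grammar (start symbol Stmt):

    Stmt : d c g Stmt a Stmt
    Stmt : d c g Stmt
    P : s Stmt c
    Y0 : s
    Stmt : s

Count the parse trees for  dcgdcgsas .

Parse trees for dcgdcgsas:
  [Stmt d c g [Stmt d c g [Stmt s]] a [Stmt s]]
  [Stmt d c g [Stmt d c g [Stmt s] a [Stmt s]]]

2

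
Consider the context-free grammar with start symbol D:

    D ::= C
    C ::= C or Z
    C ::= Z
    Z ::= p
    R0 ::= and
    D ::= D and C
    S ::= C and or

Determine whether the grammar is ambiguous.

Unambiguous

(S, R0 are unreachable from D, so their rules don't affect L(D).) The grammar is stratified — D handles 'and' (left-recursive), C handles 'or', Z atoms. Each operator has a fixed associativity and precedence level, so every string has one parse.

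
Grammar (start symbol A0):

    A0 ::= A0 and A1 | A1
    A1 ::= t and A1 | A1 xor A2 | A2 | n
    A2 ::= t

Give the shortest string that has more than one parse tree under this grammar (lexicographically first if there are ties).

t and n

length 1: no string has ≥2 trees
length 3: t and n has 2 parse trees

Two derivations of t and n:
  A0 ⇒ A0 and A1 ⇒ A1 and A1 ⇒ A2 and A1 ⇒ t and A1 ⇒ t and n
  A0 ⇒ A1 ⇒ t and A1 ⇒ t and n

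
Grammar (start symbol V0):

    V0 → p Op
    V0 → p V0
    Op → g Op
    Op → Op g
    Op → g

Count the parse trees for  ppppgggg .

8

Parse trees for ppppgggg:
  [V0 p [V0 p [V0 p [V0 p [Op g [Op g [Op g [Op g]]]]]]]]
  [V0 p [V0 p [V0 p [V0 p [Op g [Op g [Op [Op g] g]]]]]]]
  [V0 p [V0 p [V0 p [V0 p [Op g [Op [Op g [Op g]] g]]]]]]
  [V0 p [V0 p [V0 p [V0 p [Op g [Op [Op [Op g] g] g]]]]]]
  [V0 p [V0 p [V0 p [V0 p [Op [Op g [Op g [Op g]]] g]]]]]
  [V0 p [V0 p [V0 p [V0 p [Op [Op g [Op [Op g] g]] g]]]]]
  [V0 p [V0 p [V0 p [V0 p [Op [Op [Op g [Op g]] g] g]]]]]
  [V0 p [V0 p [V0 p [V0 p [Op [Op [Op [Op g] g] g] g]]]]]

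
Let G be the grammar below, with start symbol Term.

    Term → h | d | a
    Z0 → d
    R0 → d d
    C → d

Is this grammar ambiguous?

(Z0, R0, C are unreachable from Term, so their rules don't affect L(Term).) Restricted to the reachable nonterminals, every rule has the form A → t or A → t B, and no two rules for the same A share a first terminal. The grammar encodes a DFA — one run per string.

Unambiguous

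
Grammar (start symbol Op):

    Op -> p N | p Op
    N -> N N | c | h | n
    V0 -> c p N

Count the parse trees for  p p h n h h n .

Parse trees for p p h n h h n (showing first 6 of 14):
  [Op p [Op p [N [N h] [N [N n] [N [N h] [N [N h] [N n]]]]]]]
  [Op p [Op p [N [N h] [N [N n] [N [N [N h] [N h]] [N n]]]]]]
  [Op p [Op p [N [N h] [N [N [N n] [N h]] [N [N h] [N n]]]]]]
  [Op p [Op p [N [N h] [N [N [N n] [N [N h] [N h]]] [N n]]]]]
  [Op p [Op p [N [N h] [N [N [N [N n] [N h]] [N h]] [N n]]]]]
  [Op p [Op p [N [N [N h] [N n]] [N [N h] [N [N h] [N n]]]]]]

14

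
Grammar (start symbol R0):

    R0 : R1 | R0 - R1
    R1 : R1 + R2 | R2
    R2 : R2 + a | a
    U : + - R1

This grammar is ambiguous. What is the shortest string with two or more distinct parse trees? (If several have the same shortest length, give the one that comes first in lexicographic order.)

length 1: no string has ≥2 trees
length 3: a + a has 2 parse trees

Two derivations of a + a:
  R0 ⇒ R1 ⇒ R1 + R2 ⇒ R2 + R2 ⇒ a + R2 ⇒ a + a
  R0 ⇒ R1 ⇒ R2 ⇒ R2 + a ⇒ a + a

a + a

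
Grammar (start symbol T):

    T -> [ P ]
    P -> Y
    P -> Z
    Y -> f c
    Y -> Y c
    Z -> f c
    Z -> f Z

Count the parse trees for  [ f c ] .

Parse trees for [ f c ]:
  [T [ [P [Y f c]] ]]
  [T [ [P [Z f c]] ]]

2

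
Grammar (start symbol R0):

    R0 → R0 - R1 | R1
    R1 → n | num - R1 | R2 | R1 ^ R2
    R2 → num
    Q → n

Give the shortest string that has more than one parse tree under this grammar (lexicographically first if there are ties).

length 1: no string has ≥2 trees
length 3: num - n has 2 parse trees

Two derivations of num - n:
  R0 ⇒ R0 - R1 ⇒ R1 - R1 ⇒ R2 - R1 ⇒ num - R1 ⇒ num - n
  R0 ⇒ R1 ⇒ num - R1 ⇒ num - n

num - n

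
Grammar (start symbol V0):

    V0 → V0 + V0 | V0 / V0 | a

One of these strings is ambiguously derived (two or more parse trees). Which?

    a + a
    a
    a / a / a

a / a / a

a + a: 1 tree
a: 1 tree
a / a / a: 2 trees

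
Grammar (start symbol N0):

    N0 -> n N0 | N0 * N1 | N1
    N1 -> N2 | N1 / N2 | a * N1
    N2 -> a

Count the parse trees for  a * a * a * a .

8

Parse trees for a * a * a * a:
  [N0 [N0 [N1 [N2 a]]] * [N1 a * [N1 a * [N1 [N2 a]]]]]
  [N0 [N0 [N0 [N1 [N2 a]]] * [N1 [N2 a]]] * [N1 a * [N1 [N2 a]]]]
  [N0 [N0 [N1 a * [N1 [N2 a]]]] * [N1 a * [N1 [N2 a]]]]
  [N0 [N0 [N0 [N1 [N2 a]]] * [N1 a * [N1 [N2 a]]]] * [N1 [N2 a]]]
  [N0 [N0 [N0 [N0 [N1 [N2 a]]] * [N1 [N2 a]]] * [N1 [N2 a]]] * [N1 [N2 a]]]
  [N0 [N0 [N0 [N1 a * [N1 [N2 a]]]] * [N1 [N2 a]]] * [N1 [N2 a]]]
  [N0 [N0 [N1 a * [N1 a * [N1 [N2 a]]]]] * [N1 [N2 a]]]
  [N0 [N1 a * [N1 a * [N1 a * [N1 [N2 a]]]]]]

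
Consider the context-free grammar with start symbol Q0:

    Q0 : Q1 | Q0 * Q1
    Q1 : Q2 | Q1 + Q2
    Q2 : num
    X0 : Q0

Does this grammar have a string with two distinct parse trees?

(X0 is unreachable from Q0, so its rules don't affect L(Q0).) This is a standard precedence ladder (Q0 over Q1 over Q2), with each level left-recursive on its own operator ('*' at Q0, '+' at Q1). That structure is LR(1), hence unambiguous.

Unambiguous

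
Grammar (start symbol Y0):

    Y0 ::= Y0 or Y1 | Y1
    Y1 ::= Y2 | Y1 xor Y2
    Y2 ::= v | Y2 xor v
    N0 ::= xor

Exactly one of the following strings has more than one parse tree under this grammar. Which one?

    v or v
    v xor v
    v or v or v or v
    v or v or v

v or v: 1 tree
v xor v: 2 trees
v or v or v or v: 1 tree
v or v or v: 1 tree

v xor v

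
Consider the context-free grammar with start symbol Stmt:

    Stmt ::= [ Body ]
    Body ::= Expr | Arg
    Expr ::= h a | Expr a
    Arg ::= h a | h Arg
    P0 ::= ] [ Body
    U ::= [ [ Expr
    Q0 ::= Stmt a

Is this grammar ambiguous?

Witness: [ h a ]

Derivation 1: Stmt ⇒ [ Body ] ⇒ [ Expr ] ⇒ [ h a ]
Derivation 2: Stmt ⇒ [ Body ] ⇒ [ Arg ] ⇒ [ h a ]

Two distinct leftmost derivations for the same string.

Ambiguous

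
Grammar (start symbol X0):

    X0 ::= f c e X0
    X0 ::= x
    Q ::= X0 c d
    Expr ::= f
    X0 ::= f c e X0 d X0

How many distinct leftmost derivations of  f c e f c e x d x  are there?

2

Parse trees for f c e f c e x d x:
  [X0 f c e [X0 f c e [X0 x] d [X0 x]]]
  [X0 f c e [X0 f c e [X0 x]] d [X0 x]]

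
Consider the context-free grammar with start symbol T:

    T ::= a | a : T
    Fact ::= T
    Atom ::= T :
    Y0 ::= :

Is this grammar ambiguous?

Unambiguous

(Fact, Atom, Y0 are unreachable from T, so their rules don't affect L(T).) Right-recursive list with a separator: after each atom, whether the separator follows determines the rule. One parse per string.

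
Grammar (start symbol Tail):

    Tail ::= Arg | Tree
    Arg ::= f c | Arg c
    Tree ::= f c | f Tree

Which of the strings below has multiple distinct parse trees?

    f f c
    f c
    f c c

f f c: 1 tree
f c: 2 trees
f c c: 1 tree

f c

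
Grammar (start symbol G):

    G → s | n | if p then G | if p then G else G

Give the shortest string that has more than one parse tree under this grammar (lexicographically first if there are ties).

length 1: no string has ≥2 trees
length 4: no string has ≥2 trees
length 6: no string has ≥2 trees
length 7: no string has ≥2 trees
length 9: if p then if p then n else n has 2 parse trees

Two derivations of if p then if p then n else n:
  G ⇒ if p then G ⇒ if p then if p then G else G ⇒ if p then if p then n else G ⇒ if p then if p then n else n
  G ⇒ if p then G else G ⇒ if p then if p then G else G ⇒ if p then if p then n else G ⇒ if p then if p then n else n

if p then if p then n else n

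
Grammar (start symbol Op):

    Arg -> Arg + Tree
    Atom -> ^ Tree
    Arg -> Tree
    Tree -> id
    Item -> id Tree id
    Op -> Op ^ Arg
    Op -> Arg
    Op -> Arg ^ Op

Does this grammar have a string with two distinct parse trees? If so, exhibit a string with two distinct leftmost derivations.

Ambiguous

Witness: id ^ id

Derivation 1: Op ⇒ Op ^ Arg ⇒ Arg ^ Arg ⇒ Tree ^ Arg ⇒ id ^ Arg ⇒ id ^ Tree ⇒ id ^ id
Derivation 2: Op ⇒ Arg ^ Op ⇒ Tree ^ Op ⇒ id ^ Op ⇒ id ^ Arg ⇒ id ^ Tree ⇒ id ^ id

Two distinct leftmost derivations for the same string.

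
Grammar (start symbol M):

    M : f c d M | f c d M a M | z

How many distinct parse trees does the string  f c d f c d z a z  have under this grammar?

2

Parse trees for f c d f c d z a z:
  [M f c d [M f c d [M z] a [M z]]]
  [M f c d [M f c d [M z]] a [M z]]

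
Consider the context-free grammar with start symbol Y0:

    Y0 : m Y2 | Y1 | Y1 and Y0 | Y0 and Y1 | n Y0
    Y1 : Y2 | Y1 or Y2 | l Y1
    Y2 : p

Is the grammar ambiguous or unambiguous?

Witness: p and p

Derivation 1: Y0 ⇒ Y1 and Y0 ⇒ Y2 and Y0 ⇒ p and Y0 ⇒ p and Y1 ⇒ p and Y2 ⇒ p and p
Derivation 2: Y0 ⇒ Y0 and Y1 ⇒ Y1 and Y1 ⇒ Y2 and Y1 ⇒ p and Y1 ⇒ p and Y2 ⇒ p and p

Two distinct leftmost derivations for the same string.

Ambiguous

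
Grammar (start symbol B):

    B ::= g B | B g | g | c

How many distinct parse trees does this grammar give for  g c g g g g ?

Parse trees for g c g g g g:
  [B g [B [B [B [B [B c] g] g] g] g]]
  [B [B g [B [B [B [B c] g] g] g]] g]
  [B [B [B g [B [B [B c] g] g]] g] g]
  [B [B [B [B g [B [B c] g]] g] g] g]
  [B [B [B [B [B g [B c]] g] g] g] g]

5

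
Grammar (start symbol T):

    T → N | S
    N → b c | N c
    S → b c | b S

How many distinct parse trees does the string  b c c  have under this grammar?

Parse trees for b c c:
  [T [N [N b c] c]]

1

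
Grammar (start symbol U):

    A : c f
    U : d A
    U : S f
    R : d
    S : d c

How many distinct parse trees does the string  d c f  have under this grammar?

Parse trees for d c f:
  [U d [A c f]]
  [U [S d c] f]

2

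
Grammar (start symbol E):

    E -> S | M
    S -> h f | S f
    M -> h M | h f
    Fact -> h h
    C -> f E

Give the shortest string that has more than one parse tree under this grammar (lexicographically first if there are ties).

h f

length 2: h f has 2 parse trees

Two derivations of h f:
  E ⇒ S ⇒ h f
  E ⇒ M ⇒ h f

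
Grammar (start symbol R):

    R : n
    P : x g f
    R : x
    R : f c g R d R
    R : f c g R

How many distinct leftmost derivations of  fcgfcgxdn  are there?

Parse trees for fcgfcgxdn:
  [R f c g [R f c g [R x]] d [R n]]
  [R f c g [R f c g [R x] d [R n]]]

2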